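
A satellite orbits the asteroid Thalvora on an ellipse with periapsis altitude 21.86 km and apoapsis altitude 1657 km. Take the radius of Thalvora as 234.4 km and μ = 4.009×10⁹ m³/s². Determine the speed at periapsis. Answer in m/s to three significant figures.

v ≈ 166 m/s

r_p = 234.4 + 21.86 = 256.26 km = 2.5626×10⁵ m.
r_a = 234.4 + 1657 = 1891.4 km = 1.8914×10⁶ m.
Semi-major axis a = (r_p + r_a)/2 = 1073.8 km = 1.074×10⁶ m.
Vis-viva: v² = μ(2/r − 1/a) = 4.009×10⁹ × (7.805×10⁻⁶ − 9.312×10⁻⁷) = 2.756×10⁴ m²/s².
v = 166.0 m/s.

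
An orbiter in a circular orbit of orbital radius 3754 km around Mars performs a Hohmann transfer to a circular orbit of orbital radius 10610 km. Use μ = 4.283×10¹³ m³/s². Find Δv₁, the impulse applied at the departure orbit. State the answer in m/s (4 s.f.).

Δv ≈ 727.7 m/s

r₁ = 3754 km = 3.754×10⁶ m.
r₂ = 10610 km = 1.061×10⁷ m.
Transfer ellipse a_t = (r₁ + r₂)/2 = 7.182×10⁶ m.
At r₁: circular v_c1 = √(μ/r₁) = 3378 m/s; transfer-periapsis v_p = √[μ(2/r₁ − 1/a_t)] = 4105 m/s.
Δv₁ = v_p − v_c1 = 727.7 m/s.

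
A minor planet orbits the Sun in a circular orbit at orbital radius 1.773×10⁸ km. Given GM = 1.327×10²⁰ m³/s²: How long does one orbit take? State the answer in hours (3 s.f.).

r = 1.773×10⁸ km = 1.773×10¹¹ m.
Kepler's third law: T = 2π√(r³/μ) = 2π√((1.773×10¹¹)³ / 1.327×10²⁰).
r³/μ = 4.200×10¹³ s², so T = 2π × 6.481×10⁶ = 4.072×10⁷ s.
Converting: 4.072×10⁷ s ÷ 3600 = 11310 hours.

T ≈ 11300 hours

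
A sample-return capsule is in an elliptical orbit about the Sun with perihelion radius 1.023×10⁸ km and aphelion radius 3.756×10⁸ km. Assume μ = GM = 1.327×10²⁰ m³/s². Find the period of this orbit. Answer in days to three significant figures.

T ≈ 737 days

Semi-major axis a = (r_p + r_a)/2 = (1.0230×10⁸ + 3.7560×10⁸)/2 = 2.3895×10⁸ km = 2.390×10¹¹ m.
By Kepler's third law T = 2π√(a³/μ) = 2π × 1.014×10⁷ = 6.371×10⁷ s.
= 737.4 days.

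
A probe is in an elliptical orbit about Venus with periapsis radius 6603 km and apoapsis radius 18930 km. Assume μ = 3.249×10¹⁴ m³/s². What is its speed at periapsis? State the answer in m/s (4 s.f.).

Semi-major axis a = (r_p + r_a)/2 = 12766 km = 1.277×10⁷ m.
Vis-viva: v² = μ(2/r − 1/a) = 3.249×10¹⁴ × (3.029×10⁻⁷ − 7.833×10⁻⁸) = 7.296×10⁷ m²/s².
v = 8542 m/s.

v ≈ 8542 m/s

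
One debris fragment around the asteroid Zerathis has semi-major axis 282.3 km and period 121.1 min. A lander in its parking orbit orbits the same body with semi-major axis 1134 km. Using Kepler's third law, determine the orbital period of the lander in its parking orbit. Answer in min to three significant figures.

T₂ ≈ 975 min

Kepler's third law: T² ∝ a³, so T₂ = T₁ (a₂/a₁)^(3/2).
a₂/a₁ = 4.017, (a₂/a₁)^(3/2) = 8.051.
T₂ = 121.1 × 8.051 = 975.0 min.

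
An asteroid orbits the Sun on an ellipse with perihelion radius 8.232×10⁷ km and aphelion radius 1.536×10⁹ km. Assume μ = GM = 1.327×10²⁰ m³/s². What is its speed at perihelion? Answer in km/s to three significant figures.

Semi-major axis a = (r_p + r_a)/2 = 8.0916×10⁸ km = 8.092×10¹¹ m.
Vis-viva: v² = μ(2/r − 1/a) = 1.327×10²⁰ × (2.430×10⁻¹¹ − 1.236×10⁻¹²) = 3.060×10⁹ m²/s².
v = 55320 m/s = 55.32 km/s.

v ≈ 55.3 km/s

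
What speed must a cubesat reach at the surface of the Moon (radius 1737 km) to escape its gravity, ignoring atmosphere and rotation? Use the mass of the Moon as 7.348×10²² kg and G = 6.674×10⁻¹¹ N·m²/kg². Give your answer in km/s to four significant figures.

μ = GM = 6.674×10⁻¹¹ × 7.348×10²² = 4.904×10¹² m³/s².
r = R = 1.737×10⁶ m.
Escape speed v_esc = √(2μ/r) = √(2 × 4.904×10¹² / 1.737×10⁶) = √(5.647×10⁶) = 2376 m/s.
= 2.376 km/s.

v_esc ≈ 2.376 km/s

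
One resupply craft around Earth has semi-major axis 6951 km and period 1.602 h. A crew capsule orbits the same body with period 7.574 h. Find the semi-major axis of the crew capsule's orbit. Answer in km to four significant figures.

a₂ ≈ 19580 km

Kepler's third law: a³ ∝ T², so a₂ = a₁ (T₂/T₁)^(2/3).
T₂/T₁ = 4.728, (T₂/T₁)^(2/3) = 2.817.
a₂ = 6951 × 2.817 = 19580 km.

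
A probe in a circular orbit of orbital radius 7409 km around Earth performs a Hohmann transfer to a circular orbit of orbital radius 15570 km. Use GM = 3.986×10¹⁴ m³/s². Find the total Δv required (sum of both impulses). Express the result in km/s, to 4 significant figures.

r₁ = 7409 km = 7.409×10⁶ m.
r₂ = 15570 km = 1.557×10⁷ m.
Transfer ellipse a_t = (r₁ + r₂)/2 = 1.149×10⁷ m.
At r₁: circular v_c1 = √(μ/r₁) = 7335 m/s; transfer-perigee v_p = √[μ(2/r₁ − 1/a_t)] = 8539 m/s.
Δv₁ = v_p − v_c1 = 1204 m/s.
At r₂: circular v_c2 = √(μ/r₂) = 5060 m/s; transfer-apogee v_a = √[μ(2/r₂ − 1/a_t)] = 4063 m/s.
Δv₂ = v_c2 − v_a = 996.6 m/s.
Total Δv = Δv₁ + Δv₂ = 2200 m/s = 2.200 km/s.

Δv_total ≈ 2.200 km/s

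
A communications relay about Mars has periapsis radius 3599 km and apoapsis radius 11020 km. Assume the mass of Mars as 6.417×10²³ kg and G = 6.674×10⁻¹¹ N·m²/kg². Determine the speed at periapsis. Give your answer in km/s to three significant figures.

v ≈ 4.24 km/s

μ = GM = 6.674×10⁻¹¹ × 6.417×10²³ = 4.283×10¹³ m³/s².
Semi-major axis a = (r_p + r_a)/2 = 7309.5 km = 7.310×10⁶ m.
Vis-viva: v² = μ(2/r − 1/a) = 4.283×10¹³ × (5.557×10⁻⁷ − 1.368×10⁻⁷) = 1.794×10⁷ m²/s².
v = 4236 m/s = 4.236 km/s.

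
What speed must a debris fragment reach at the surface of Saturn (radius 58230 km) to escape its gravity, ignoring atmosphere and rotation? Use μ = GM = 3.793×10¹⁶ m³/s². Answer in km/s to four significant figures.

r = R = 5.823×10⁷ m.
Escape speed v_esc = √(2μ/r) = √(2 × 3.793×10¹⁶ / 5.823×10⁷) = √(1.303×10⁹) = 36090 m/s.
= 36.09 km/s.

v_esc ≈ 36.09 km/s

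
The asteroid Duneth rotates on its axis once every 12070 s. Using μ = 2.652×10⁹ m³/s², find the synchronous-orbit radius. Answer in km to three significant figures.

r_sync ≈ 214 km

A synchronous orbit has period T, so by Kepler's third law a = (μT²/4π²)^(1/3).
μT²/4π² = 2.652×10⁹ × (1.207×10⁴)² / 39.48 = 9.787×10¹⁵ m³.
a = 2.139×10⁵ m = 213.90 km.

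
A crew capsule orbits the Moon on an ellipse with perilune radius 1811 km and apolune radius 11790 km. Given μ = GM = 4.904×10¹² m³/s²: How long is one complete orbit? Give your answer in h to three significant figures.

T ≈ 14.0 h

Semi-major axis a = (r_p + r_a)/2 = (1811.0 + 11790)/2 = 6800.5 km = 6.800×10⁶ m.
By Kepler's third law T = 2π√(a³/μ) = 2π × 8.008×10³ = 5.032×10⁴ s.
= 13.98 h.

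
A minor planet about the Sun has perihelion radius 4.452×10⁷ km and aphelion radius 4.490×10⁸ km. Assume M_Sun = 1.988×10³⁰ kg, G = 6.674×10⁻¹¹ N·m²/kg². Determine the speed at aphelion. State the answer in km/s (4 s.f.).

μ = GM = 6.674×10⁻¹¹ × 1.988×10³⁰ = 1.327×10²⁰ m³/s².
Semi-major axis a = (r_p + r_a)/2 = 2.4676×10⁸ km = 2.468×10¹¹ m.
Vis-viva: v² = μ(2/r − 1/a) = 1.327×10²⁰ × (4.454×10⁻¹² − 4.053×10⁻¹²) = 5.331×10⁷ m²/s².
v = 7302 m/s = 7.302 km/s.

v ≈ 7.302 km/s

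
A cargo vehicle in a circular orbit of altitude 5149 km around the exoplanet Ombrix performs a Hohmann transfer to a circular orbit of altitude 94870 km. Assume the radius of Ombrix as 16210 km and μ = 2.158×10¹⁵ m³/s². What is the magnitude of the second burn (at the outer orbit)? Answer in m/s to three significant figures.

Δv ≈ 1900 m/s

r₁ = 16210 + 5149 = 21359 km = 2.1359×10⁷ m.
r₂ = 16210 + 94870 = 111080 km = 1.1108×10⁸ m.
Transfer ellipse a_t = (r₁ + r₂)/2 = 6.622×10⁷ m.
At r₁: circular v_c1 = √(μ/r₁) = 10050 m/s; transfer-periapsis v_p = √[μ(2/r₁ − 1/a_t)] = 13020 m/s.
At r₂: circular v_c2 = √(μ/r₂) = 4408 m/s; transfer-apoapsis v_a = √[μ(2/r₂ − 1/a_t)] = 2503 m/s.
Δv₂ = v_c2 − v_a = 1904 m/s.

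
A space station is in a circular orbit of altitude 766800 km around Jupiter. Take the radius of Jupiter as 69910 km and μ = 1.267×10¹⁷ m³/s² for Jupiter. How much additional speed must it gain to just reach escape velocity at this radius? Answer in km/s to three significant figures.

Δv ≈ 5.10 km/s

r = 69910 + 766800 = 836710 km = 8.3671×10⁸ m.
Circular speed v_c = √(μ/r) = 12310 m/s.
Escape speed v_esc = √(2μ/r) = √2 × v_c = 17400 m/s.
Δv = v_esc − v_c = 5097 m/s = 5.097 km/s.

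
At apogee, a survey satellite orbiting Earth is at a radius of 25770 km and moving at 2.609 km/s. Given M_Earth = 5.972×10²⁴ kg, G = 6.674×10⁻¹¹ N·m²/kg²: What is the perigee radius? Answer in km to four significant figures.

perigee radius ≈ 7271 km

μ = GM = 6.674×10⁻¹¹ × 5.972×10²⁴ = 3.986×10¹⁴ m³/s².
r_a = 2.577×10⁷ m.
Specific energy ε = v²/2 − μ/r = -1.206×10⁷ J/kg, so a = −μ/(2ε) = 1.652×10⁷ m.
The apsides satisfy r_p + r_a = 2a, so the perigee radius is 2a − r_a = 7.271×10⁶ m = 7270.7 km.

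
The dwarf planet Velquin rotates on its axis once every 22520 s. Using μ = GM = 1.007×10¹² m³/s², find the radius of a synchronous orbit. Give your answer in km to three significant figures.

A synchronous orbit has period T, so by Kepler's third law a = (μT²/4π²)^(1/3).
μT²/4π² = 1.007×10¹² × (2.252×10⁴)² / 39.48 = 1.294×10¹⁹ m³.
a = 2.347×10⁶ m = 2347.5 km.

r_sync ≈ 2350 km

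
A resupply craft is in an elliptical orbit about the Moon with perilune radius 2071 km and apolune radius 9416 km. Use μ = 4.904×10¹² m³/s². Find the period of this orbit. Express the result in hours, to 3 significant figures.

T ≈ 10.8 hours

Semi-major axis a = (r_p + r_a)/2 = (2071.0 + 9416.0)/2 = 5743.5 km = 5.744×10⁶ m.
By Kepler's third law T = 2π√(a³/μ) = 2π × 6.216×10³ = 3.905×10⁴ s.
= 10.85 hours.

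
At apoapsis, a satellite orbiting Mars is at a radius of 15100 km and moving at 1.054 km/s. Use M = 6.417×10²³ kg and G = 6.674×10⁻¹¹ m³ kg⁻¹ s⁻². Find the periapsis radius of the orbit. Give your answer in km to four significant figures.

periapsis radius ≈ 3677 km

μ = GM = 6.674×10⁻¹¹ × 6.417×10²³ = 4.283×10¹³ m³/s².
r_a = 1.510×10⁷ m.
Specific energy ε = v²/2 − μ/r = -2.281×10⁶ J/kg, so a = −μ/(2ε) = 9.389×10⁶ m.
The apsides satisfy r_p + r_a = 2a, so the periapsis radius is 2a − r_a = 3.677×10⁶ m = 3677.4 km.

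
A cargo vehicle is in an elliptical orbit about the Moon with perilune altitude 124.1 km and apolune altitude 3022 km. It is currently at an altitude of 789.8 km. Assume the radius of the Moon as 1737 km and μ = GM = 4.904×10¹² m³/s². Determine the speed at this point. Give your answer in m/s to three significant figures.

r_p = 1737 + 124.1 = 1861.1 km = 1.8611×10⁶ m.
r_a = 1737 + 3022 = 4759.0 km = 4.7590×10⁶ m.
r = 1737 + 789.8 = 2526.8 km = 2.527×10⁶ m.
Semi-major axis a = (r_p + r_a)/2 = 3310.1 km = 3.310×10⁶ m.
Vis-viva: v² = μ(2/r − 1/a) = 4.904×10¹² × (7.915×10⁻⁷ − 3.021×10⁻⁷) = 2.400×10⁶ m²/s².
v = 1549 m/s.

v ≈ 1550 m/s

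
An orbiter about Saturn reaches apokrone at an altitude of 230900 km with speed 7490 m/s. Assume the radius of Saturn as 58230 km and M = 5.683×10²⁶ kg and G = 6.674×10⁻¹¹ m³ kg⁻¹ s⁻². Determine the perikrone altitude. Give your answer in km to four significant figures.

perikrone altitude ≈ 20410 km

μ = GM = 6.674×10⁻¹¹ × 5.683×10²⁶ = 3.793×10¹⁶ m³/s².
r_a = 58230 + 230900 = 2.8913×10⁵ km = 2.891×10⁸ m.
Specific energy ε = v²/2 − μ/r = -1.031×10⁸ J/kg, so a = −μ/(2ε) = 1.839×10⁸ m.
The apsides satisfy r_p + r_a = 2a, so the perikrone radius is 2a − r_a = 7.864×10⁷ m = 78639 km.
Perikrone altitude = 78639 − 58230 = 20409 km.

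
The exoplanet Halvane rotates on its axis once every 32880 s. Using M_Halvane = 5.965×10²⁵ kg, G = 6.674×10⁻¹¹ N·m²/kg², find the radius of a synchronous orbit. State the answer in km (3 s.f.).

μ = GM = 6.674×10⁻¹¹ × 5.965×10²⁵ = 3.981×10¹⁵ m³/s².
A synchronous orbit has period T, so by Kepler's third law a = (μT²/4π²)^(1/3).
μT²/4π² = 3.981×10¹⁵ × (3.288×10⁴)² / 39.48 = 1.090×10²³ m³.
a = 4.777×10⁷ m = 47771 km.

r_sync ≈ 47800 km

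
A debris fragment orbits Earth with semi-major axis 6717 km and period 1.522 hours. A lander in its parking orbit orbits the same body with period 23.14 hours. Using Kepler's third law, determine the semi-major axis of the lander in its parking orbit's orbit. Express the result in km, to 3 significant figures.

a₂ ≈ 41200 km

Kepler's third law: a³ ∝ T², so a₂ = a₁ (T₂/T₁)^(2/3).
T₂/T₁ = 15.20, (T₂/T₁)^(2/3) = 6.137.
a₂ = 6717 × 6.137 = 41220 km.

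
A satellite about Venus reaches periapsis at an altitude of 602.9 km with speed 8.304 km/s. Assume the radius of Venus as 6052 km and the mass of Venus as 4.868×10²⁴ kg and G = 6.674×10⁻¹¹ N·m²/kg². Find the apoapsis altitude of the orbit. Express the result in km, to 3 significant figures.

apoapsis altitude ≈ 9950 km

μ = GM = 6.674×10⁻¹¹ × 4.868×10²⁴ = 3.249×10¹⁴ m³/s².
r_p = 6052 + 602.9 = 6654.9 km = 6.655×10⁶ m.
Specific energy ε = v²/2 − μ/r = -1.434×10⁷ J/kg, so a = −μ/(2ε) = 1.133×10⁷ m.
The apsides satisfy r_p + r_a = 2a, so the apoapsis radius is 2a − r_p = 1.600×10⁷ m = 15999 km.
Apoapsis altitude = 15999 − 6052 = 9946.9 km.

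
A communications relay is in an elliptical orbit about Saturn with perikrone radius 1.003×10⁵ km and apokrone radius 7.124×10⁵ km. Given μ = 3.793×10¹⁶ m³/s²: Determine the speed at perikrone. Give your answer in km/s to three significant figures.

v ≈ 25.7 km/s

Semi-major axis a = (r_p + r_a)/2 = 4.0635×10⁵ km = 4.064×10⁸ m.
Vis-viva: v² = μ(2/r − 1/a) = 3.793×10¹⁶ × (1.994×10⁻⁸ − 2.461×10⁻⁹) = 6.630×10⁸ m²/s².
v = 25750 m/s = 25.75 km/s.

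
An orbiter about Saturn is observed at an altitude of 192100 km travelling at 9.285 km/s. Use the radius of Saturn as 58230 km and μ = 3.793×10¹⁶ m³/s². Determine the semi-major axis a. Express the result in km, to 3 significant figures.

a ≈ 1.75×10⁵ km

r = 58230 + 192100 = 2.5033×10⁵ km = 2.503×10⁸ m.
Specific orbital energy ε = v²/2 − μ/r = (9285)²/2 − 3.793×10¹⁶/2.503×10⁸ = -1.084×10⁸ J/kg.
Since ε = −μ/(2a), a = −μ/(2ε) = 1.749×10⁸ m = 1.7493×10⁵ km.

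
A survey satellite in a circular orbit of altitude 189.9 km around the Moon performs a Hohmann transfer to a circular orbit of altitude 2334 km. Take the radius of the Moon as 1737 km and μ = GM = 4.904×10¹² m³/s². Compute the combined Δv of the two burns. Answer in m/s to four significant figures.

r₁ = 1737 + 189.9 = 1926.9 km = 1.9269×10⁶ m.
r₂ = 1737 + 2334 = 4071.0 km = 4.0710×10⁶ m.
Transfer ellipse a_t = (r₁ + r₂)/2 = 2.999×10⁶ m.
At r₁: circular v_c1 = √(μ/r₁) = 1595 m/s; transfer-perilune v_p = √[μ(2/r₁ − 1/a_t)] = 1859 m/s.
Δv₁ = v_p − v_c1 = 263.4 m/s.
At r₂: circular v_c2 = √(μ/r₂) = 1098 m/s; transfer-apolune v_a = √[μ(2/r₂ − 1/a_t)] = 879.8 m/s.
Δv₂ = v_c2 − v_a = 217.8 m/s.
Total Δv = Δv₁ + Δv₂ = 481.2 m/s.

Δv_total ≈ 481.2 m/s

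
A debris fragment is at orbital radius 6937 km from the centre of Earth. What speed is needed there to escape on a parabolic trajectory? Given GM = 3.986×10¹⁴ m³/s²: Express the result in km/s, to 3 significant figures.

r = 6937 km = 6.937×10⁶ m.
Escape speed v_esc = √(2μ/r) = √(2 × 3.986×10¹⁴ / 6.937×10⁶) = √(1.149×10⁸) = 10720 m/s.
= 10.72 km/s.

v_esc ≈ 10.7 km/s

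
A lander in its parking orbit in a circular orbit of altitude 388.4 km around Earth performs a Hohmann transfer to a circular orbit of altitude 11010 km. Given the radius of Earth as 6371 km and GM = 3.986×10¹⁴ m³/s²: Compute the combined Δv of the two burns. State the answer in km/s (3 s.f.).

r₁ = 6371 + 388.4 = 6759.4 km = 6.7594×10⁶ m.
r₂ = 6371 + 11010 = 17381 km = 1.7381×10⁷ m.
Transfer ellipse a_t = (r₁ + r₂)/2 = 1.207×10⁷ m.
At r₁: circular v_c1 = √(μ/r₁) = 7679 m/s; transfer-perigee v_p = √[μ(2/r₁ − 1/a_t)] = 9215 m/s.
Δv₁ = v_p − v_c1 = 1536 m/s.
At r₂: circular v_c2 = √(μ/r₂) = 4789 m/s; transfer-apogee v_a = √[μ(2/r₂ − 1/a_t)] = 3584 m/s.
Δv₂ = v_c2 − v_a = 1205 m/s.
Total Δv = Δv₁ + Δv₂ = 2741 m/s = 2.741 km/s.

Δv_total ≈ 2.74 km/s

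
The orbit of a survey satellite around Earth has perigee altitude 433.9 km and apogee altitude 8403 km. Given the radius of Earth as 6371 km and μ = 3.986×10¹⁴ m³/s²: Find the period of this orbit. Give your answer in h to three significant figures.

T ≈ 3.10 h

r_p = 6371 + 433.9 = 6804.9 km = 6.8049×10⁶ m.
r_a = 6371 + 8403 = 14774 km = 1.4774×10⁷ m.
Semi-major axis a = (r_p + r_a)/2 = (6804.9 + 14774)/2 = 10789 km = 1.079×10⁷ m.
By Kepler's third law T = 2π√(a³/μ) = 2π × 1.775×10³ = 1.115×10⁴ s.
= 3.098 h.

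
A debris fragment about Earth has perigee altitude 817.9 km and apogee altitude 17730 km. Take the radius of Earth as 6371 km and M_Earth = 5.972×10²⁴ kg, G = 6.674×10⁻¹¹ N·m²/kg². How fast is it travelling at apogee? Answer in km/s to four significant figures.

μ = GM = 6.674×10⁻¹¹ × 5.972×10²⁴ = 3.986×10¹⁴ m³/s².
r_p = 6371 + 817.9 = 7188.9 km = 7.1889×10⁶ m.
r_a = 6371 + 17730 = 24101 km = 2.4101×10⁷ m.
Semi-major axis a = (r_p + r_a)/2 = 15645 km = 1.564×10⁷ m.
Vis-viva: v² = μ(2/r − 1/a) = 3.986×10¹⁴ × (8.298×10⁻⁸ − 6.392×10⁻⁸) = 7.599×10⁶ m²/s².
v = 2757 m/s = 2.757 km/s.

v ≈ 2.757 km/s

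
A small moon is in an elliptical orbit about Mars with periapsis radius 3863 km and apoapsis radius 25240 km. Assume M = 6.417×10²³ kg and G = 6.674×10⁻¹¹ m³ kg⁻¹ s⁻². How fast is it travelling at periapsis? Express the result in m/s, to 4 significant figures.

μ = GM = 6.674×10⁻¹¹ × 6.417×10²³ = 4.283×10¹³ m³/s².
Semi-major axis a = (r_p + r_a)/2 = 14552 km = 1.455×10⁷ m.
Vis-viva: v² = μ(2/r − 1/a) = 4.283×10¹³ × (5.177×10⁻⁷ − 6.872×10⁻⁸) = 1.923×10⁷ m²/s².
v = 4385 m/s.

v ≈ 4385 m/s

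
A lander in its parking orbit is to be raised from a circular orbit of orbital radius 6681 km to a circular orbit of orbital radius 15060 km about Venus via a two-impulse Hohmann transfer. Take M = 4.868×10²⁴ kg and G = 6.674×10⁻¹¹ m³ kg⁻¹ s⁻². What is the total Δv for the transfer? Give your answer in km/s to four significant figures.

μ = GM = 6.674×10⁻¹¹ × 4.868×10²⁴ = 3.249×10¹⁴ m³/s².
r₁ = 6681 km = 6.681×10⁶ m.
r₂ = 15060 km = 1.506×10⁷ m.
Transfer ellipse a_t = (r₁ + r₂)/2 = 1.087×10⁷ m.
At r₁: circular v_c1 = √(μ/r₁) = 6973 m/s; transfer-periapsis v_p = √[μ(2/r₁ − 1/a_t)] = 8208 m/s.
Δv₁ = v_p − v_c1 = 1235 m/s.
At r₂: circular v_c2 = √(μ/r₂) = 4645 m/s; transfer-apoapsis v_a = √[μ(2/r₂ − 1/a_t)] = 3641 m/s.
Δv₂ = v_c2 − v_a = 1003 m/s.
Total Δv = Δv₁ + Δv₂ = 2238 m/s = 2.238 km/s.

Δv_total ≈ 2.238 km/s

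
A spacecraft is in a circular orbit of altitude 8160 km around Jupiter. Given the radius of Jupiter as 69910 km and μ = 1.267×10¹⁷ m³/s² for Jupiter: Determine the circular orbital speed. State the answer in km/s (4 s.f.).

r = 69910 + 8160 = 78070 km = 7.8070×10⁷ m.
For a circular orbit v = √(μ/r) = √(1.267×10¹⁷ / 7.807×10⁷) = √(1.623×10⁹) = 40290 m/s.
That is 40.29 km/s.

v ≈ 40.29 km/s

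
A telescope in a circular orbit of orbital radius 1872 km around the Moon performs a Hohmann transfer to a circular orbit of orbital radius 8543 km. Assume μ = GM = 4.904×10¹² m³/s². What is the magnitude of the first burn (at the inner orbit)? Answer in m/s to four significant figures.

r₁ = 1872 km = 1.872×10⁶ m.
r₂ = 8543 km = 8.543×10⁶ m.
Transfer ellipse a_t = (r₁ + r₂)/2 = 5.208×10⁶ m.
At r₁: circular v_c1 = √(μ/r₁) = 1619 m/s; transfer-perilune v_p = √[μ(2/r₁ − 1/a_t)] = 2073 m/s.
Δv₁ = v_p − v_c1 = 454.5 m/s.

Δv ≈ 454.5 m/s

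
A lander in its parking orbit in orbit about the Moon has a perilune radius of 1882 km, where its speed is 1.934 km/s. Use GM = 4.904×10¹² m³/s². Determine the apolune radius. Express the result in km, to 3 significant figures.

r_p = 1.882×10⁶ m.
Specific energy ε = v²/2 − μ/r = -7.356×10⁵ J/kg, so a = −μ/(2ε) = 3.334×10⁶ m.
The apsides satisfy r_p + r_a = 2a, so the apolune radius is 2a − r_p = 4.785×10⁶ m = 4785.0 km.

apolune radius ≈ 4790 km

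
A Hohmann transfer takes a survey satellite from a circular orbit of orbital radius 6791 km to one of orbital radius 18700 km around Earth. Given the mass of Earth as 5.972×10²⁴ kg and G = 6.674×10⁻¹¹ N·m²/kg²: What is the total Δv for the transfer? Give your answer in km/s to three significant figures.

Δv_total ≈ 2.87 km/s

μ = GM = 6.674×10⁻¹¹ × 5.972×10²⁴ = 3.986×10¹⁴ m³/s².
r₁ = 6791 km = 6.791×10⁶ m.
r₂ = 18700 km = 1.870×10⁷ m.
Transfer ellipse a_t = (r₁ + r₂)/2 = 1.275×10⁷ m.
At r₁: circular v_c1 = √(μ/r₁) = 7661 m/s; transfer-perigee v_p = √[μ(2/r₁ − 1/a_t)] = 9280 m/s.
Δv₁ = v_p − v_c1 = 1619 m/s.
At r₂: circular v_c2 = √(μ/r₂) = 4617 m/s; transfer-apogee v_a = √[μ(2/r₂ − 1/a_t)] = 3370 m/s.
Δv₂ = v_c2 − v_a = 1247 m/s.
Total Δv = Δv₁ + Δv₂ = 2865 m/s = 2.865 km/s.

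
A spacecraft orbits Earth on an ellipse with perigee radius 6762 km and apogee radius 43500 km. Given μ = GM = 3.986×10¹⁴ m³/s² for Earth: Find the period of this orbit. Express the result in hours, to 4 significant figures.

T ≈ 11.01 hours

Semi-major axis a = (r_p + r_a)/2 = (6762.0 + 43500)/2 = 25131 km = 2.513×10⁷ m.
By Kepler's third law T = 2π√(a³/μ) = 2π × 6.310×10³ = 3.965×10⁴ s.
= 11.01 hours.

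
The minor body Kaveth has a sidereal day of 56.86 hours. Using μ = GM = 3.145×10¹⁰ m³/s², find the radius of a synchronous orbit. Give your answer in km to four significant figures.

T = 56.86 hours = 2.047×10⁵ s.
A synchronous orbit has period T, so by Kepler's third law a = (μT²/4π²)^(1/3).
μT²/4π² = 3.145×10¹⁰ × (2.047×10⁵)² / 39.48 = 3.338×10¹⁹ m³.
a = 3.220×10⁶ m = 3219.8 km.

r_sync ≈ 3220 km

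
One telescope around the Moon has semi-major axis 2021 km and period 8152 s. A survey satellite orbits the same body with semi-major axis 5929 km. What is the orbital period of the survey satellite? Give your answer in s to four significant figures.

Kepler's third law: T² ∝ a³, so T₂ = T₁ (a₂/a₁)^(3/2).
a₂/a₁ = 2.934, (a₂/a₁)^(3/2) = 5.025.
T₂ = 8152 × 5.025 = 40960 s.

T₂ ≈ 40960 s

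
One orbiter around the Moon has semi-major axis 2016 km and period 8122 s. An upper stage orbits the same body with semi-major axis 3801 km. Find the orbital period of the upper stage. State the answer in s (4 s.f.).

T₂ ≈ 21030 s

Kepler's third law: T² ∝ a³, so T₂ = T₁ (a₂/a₁)^(3/2).
a₂/a₁ = 1.885, (a₂/a₁)^(3/2) = 2.589.
T₂ = 8122 × 2.589 = 21030 s.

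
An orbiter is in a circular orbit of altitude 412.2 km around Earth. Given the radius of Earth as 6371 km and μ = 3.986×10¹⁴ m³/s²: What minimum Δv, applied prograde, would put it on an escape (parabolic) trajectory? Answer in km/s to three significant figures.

r = 6371 + 412.2 = 6783.2 km = 6.7832×10⁶ m.
Circular speed v_c = √(μ/r) = 7666 m/s.
Escape speed v_esc = √(2μ/r) = √2 × v_c = 10840 m/s.
Δv = v_esc − v_c = 3175 m/s = 3.175 km/s.

Δv ≈ 3.18 km/s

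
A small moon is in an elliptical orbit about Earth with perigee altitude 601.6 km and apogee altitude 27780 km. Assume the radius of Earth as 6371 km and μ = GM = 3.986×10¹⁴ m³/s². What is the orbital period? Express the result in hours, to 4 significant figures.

T ≈ 8.151 hours

r_p = 6371 + 601.6 = 6972.6 km = 6.9726×10⁶ m.
r_a = 6371 + 27780 = 34151 km = 3.4151×10⁷ m.
Semi-major axis a = (r_p + r_a)/2 = (6972.6 + 34151)/2 = 20562 km = 2.056×10⁷ m.
By Kepler's third law T = 2π√(a³/μ) = 2π × 4.670×10³ = 2.934×10⁴ s.
= 8.151 hours.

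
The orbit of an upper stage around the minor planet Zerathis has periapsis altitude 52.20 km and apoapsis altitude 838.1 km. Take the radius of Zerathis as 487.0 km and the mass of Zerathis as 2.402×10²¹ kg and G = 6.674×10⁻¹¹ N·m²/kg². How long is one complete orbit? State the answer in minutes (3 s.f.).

μ = GM = 6.674×10⁻¹¹ × 2.402×10²¹ = 1.603×10¹¹ m³/s².
r_p = 487.0 + 52.20 = 539.20 km = 5.3920×10⁵ m.
r_a = 487.0 + 838.1 = 1325.1 km = 1.3251×10⁶ m.
Semi-major axis a = (r_p + r_a)/2 = (539.20 + 1325.1)/2 = 932.15 km = 9.322×10⁵ m.
By Kepler's third law T = 2π√(a³/μ) = 2π × 2.248×10³ = 1.412×10⁴ s.
= 235.4 minutes.

T ≈ 235 minutes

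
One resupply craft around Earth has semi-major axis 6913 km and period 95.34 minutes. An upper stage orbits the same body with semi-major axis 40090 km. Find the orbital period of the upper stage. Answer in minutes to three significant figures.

Kepler's third law: T² ∝ a³, so T₂ = T₁ (a₂/a₁)^(3/2).
a₂/a₁ = 5.799, (a₂/a₁)^(3/2) = 13.97.
T₂ = 95.34 × 13.97 = 1331 minutes.

T₂ ≈ 1330 minutes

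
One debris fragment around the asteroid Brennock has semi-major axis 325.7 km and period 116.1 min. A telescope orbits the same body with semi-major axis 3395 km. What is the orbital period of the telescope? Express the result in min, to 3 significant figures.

T₂ ≈ 3910 min

Kepler's third law: T² ∝ a³, so T₂ = T₁ (a₂/a₁)^(3/2).
a₂/a₁ = 10.42, (a₂/a₁)^(3/2) = 33.65.
T₂ = 116.1 × 33.65 = 3907 min.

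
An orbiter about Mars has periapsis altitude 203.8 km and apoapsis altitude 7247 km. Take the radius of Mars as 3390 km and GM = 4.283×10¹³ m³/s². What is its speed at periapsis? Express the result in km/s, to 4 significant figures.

v ≈ 4.221 km/s

r_p = 3390 + 203.8 = 3593.8 km = 3.5938×10⁶ m.
r_a = 3390 + 7247 = 10637 km = 1.0637×10⁷ m.
Semi-major axis a = (r_p + r_a)/2 = 7115.4 km = 7.115×10⁶ m.
Vis-viva: v² = μ(2/r − 1/a) = 4.283×10¹³ × (5.565×10⁻⁷ − 1.405×10⁻⁷) = 1.782×10⁷ m²/s².
v = 4221 m/s = 4.221 km/s.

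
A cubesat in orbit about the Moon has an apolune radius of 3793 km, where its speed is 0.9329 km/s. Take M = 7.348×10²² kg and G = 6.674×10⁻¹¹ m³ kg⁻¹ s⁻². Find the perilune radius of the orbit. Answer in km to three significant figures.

μ = GM = 6.674×10⁻¹¹ × 7.348×10²² = 4.904×10¹² m³/s².
r_a = 3.793×10⁶ m.
Specific energy ε = v²/2 − μ/r = -8.578×10⁵ J/kg, so a = −μ/(2ε) = 2.859×10⁶ m.
The apsides satisfy r_p + r_a = 2a, so the perilune radius is 2a − r_a = 1.924×10⁶ m = 1924.2 km.

perilune radius ≈ 1920 km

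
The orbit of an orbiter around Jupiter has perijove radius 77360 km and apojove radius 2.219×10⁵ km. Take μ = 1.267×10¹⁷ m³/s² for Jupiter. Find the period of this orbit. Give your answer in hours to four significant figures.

Semi-major axis a = (r_p + r_a)/2 = (77360 + 2.2190×10⁵)/2 = 1.4963×10⁵ km = 1.496×10⁸ m.
By Kepler's third law T = 2π√(a³/μ) = 2π × 5.142×10³ = 3.231×10⁴ s.
= 8.975 hours.

T ≈ 8.975 hours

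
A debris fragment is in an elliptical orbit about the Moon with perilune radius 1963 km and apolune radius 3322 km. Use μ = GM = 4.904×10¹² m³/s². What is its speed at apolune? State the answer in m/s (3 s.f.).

v ≈ 1050 m/s

Semi-major axis a = (r_p + r_a)/2 = 2642.5 km = 2.642×10⁶ m.
Vis-viva: v² = μ(2/r − 1/a) = 4.904×10¹² × (6.020×10⁻⁷ − 3.784×10⁻⁷) = 1.097×10⁶ m²/s².
v = 1047 m/s.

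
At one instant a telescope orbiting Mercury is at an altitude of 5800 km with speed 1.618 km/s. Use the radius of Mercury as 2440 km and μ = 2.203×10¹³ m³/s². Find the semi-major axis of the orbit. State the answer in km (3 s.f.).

r = 2440 + 5800 = 8240.0 km = 8.240×10⁶ m.
Vis-viva rearranged: 1/a = 2/r − v²/μ = 2.427×10⁻⁷ − 1.188×10⁻⁷ = 1.239×10⁻⁷ m⁻¹.
a = 8.072×10⁶ m = 8072.1 km.

a ≈ 8070 km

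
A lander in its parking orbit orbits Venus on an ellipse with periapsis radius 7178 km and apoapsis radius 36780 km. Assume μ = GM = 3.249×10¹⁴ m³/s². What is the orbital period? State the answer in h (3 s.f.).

Semi-major axis a = (r_p + r_a)/2 = (7178.0 + 36780)/2 = 21979 km = 2.198×10⁷ m.
By Kepler's third law T = 2π√(a³/μ) = 2π × 5.717×10³ = 3.592×10⁴ s.
= 9.977 h.

T ≈ 9.98 h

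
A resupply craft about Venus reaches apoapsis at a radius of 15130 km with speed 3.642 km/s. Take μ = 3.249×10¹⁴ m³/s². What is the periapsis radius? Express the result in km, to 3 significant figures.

r_a = 1.513×10⁷ m.
Specific energy ε = v²/2 − μ/r = -1.484×10⁷ J/kg, so a = −μ/(2ε) = 1.095×10⁷ m.
The apsides satisfy r_p + r_a = 2a, so the periapsis radius is 2a − r_a = 6.761×10⁶ m = 6760.9 km.

periapsis radius ≈ 6760 km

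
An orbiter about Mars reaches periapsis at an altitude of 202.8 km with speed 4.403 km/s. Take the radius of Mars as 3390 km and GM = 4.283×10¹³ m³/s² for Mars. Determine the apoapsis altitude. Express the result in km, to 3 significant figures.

r_p = 3390 + 202.8 = 3592.8 km = 3.593×10⁶ m.
Specific energy ε = v²/2 − μ/r = -2.228×10⁶ J/kg, so a = −μ/(2ε) = 9.612×10⁶ m.
The apsides satisfy r_p + r_a = 2a, so the apoapsis radius is 2a − r_p = 1.563×10⁷ m = 15632 km.
Apoapsis altitude = 15632 − 3390 = 12242 km.

apoapsis altitude ≈ 12200 km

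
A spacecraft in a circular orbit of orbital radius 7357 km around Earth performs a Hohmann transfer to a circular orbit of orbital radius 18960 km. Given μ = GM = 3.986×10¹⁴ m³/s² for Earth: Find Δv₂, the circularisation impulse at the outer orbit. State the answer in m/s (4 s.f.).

r₁ = 7357 km = 7.357×10⁶ m.
r₂ = 18960 km = 1.896×10⁷ m.
Transfer ellipse a_t = (r₁ + r₂)/2 = 1.316×10⁷ m.
At r₁: circular v_c1 = √(μ/r₁) = 7361 m/s; transfer-perigee v_p = √[μ(2/r₁ − 1/a_t)] = 8836 m/s.
At r₂: circular v_c2 = √(μ/r₂) = 4585 m/s; transfer-apogee v_a = √[μ(2/r₂ − 1/a_t)] = 3428 m/s.
Δv₂ = v_c2 − v_a = 1157 m/s.

Δv ≈ 1157 m/s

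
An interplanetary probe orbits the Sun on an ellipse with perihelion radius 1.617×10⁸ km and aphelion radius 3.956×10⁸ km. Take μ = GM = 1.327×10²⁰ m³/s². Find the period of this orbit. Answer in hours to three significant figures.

Semi-major axis a = (r_p + r_a)/2 = (1.6170×10⁸ + 3.9560×10⁸)/2 = 2.7865×10⁸ km = 2.786×10¹¹ m.
By Kepler's third law T = 2π√(a³/μ) = 2π × 1.277×10⁷ = 8.023×10⁷ s.
= 22290 hours.

T ≈ 22300 hours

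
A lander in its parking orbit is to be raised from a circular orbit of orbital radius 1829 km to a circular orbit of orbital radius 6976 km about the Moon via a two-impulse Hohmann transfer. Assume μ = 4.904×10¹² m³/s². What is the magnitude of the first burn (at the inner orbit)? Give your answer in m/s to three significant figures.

Δv ≈ 424 m/s

r₁ = 1829 km = 1.829×10⁶ m.
r₂ = 6976 km = 6.976×10⁶ m.
Transfer ellipse a_t = (r₁ + r₂)/2 = 4.402×10⁶ m.
At r₁: circular v_c1 = √(μ/r₁) = 1637 m/s; transfer-perilune v_p = √[μ(2/r₁ − 1/a_t)] = 2061 m/s.
Δv₁ = v_p − v_c1 = 423.8 m/s.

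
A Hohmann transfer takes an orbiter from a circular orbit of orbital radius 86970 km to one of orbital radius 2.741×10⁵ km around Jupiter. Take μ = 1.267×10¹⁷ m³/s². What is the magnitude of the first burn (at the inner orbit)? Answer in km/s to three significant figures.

Δv ≈ 8.86 km/s

r₁ = 86970 km = 8.697×10⁷ m.
r₂ = 2.741×10⁵ km = 2.741×10⁸ m.
Transfer ellipse a_t = (r₁ + r₂)/2 = 1.805×10⁸ m.
At r₁: circular v_c1 = √(μ/r₁) = 38170 m/s; transfer-perijove v_p = √[μ(2/r₁ − 1/a_t)] = 47030 m/s.
Δv₁ = v_p − v_c1 = 8862 m/s.
= 8.862 km/s.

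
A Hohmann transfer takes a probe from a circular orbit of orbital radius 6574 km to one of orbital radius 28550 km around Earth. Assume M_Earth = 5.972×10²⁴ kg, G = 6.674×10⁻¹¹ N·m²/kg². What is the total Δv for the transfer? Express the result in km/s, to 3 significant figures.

Δv_total ≈ 3.59 km/s

μ = GM = 6.674×10⁻¹¹ × 5.972×10²⁴ = 3.986×10¹⁴ m³/s².
r₁ = 6574 km = 6.574×10⁶ m.
r₂ = 28550 km = 2.855×10⁷ m.
Transfer ellipse a_t = (r₁ + r₂)/2 = 1.756×10⁷ m.
At r₁: circular v_c1 = √(μ/r₁) = 7786 m/s; transfer-perigee v_p = √[μ(2/r₁ − 1/a_t)] = 9928 m/s.
Δv₁ = v_p − v_c1 = 2141 m/s.
At r₂: circular v_c2 = √(μ/r₂) = 3736 m/s; transfer-apogee v_a = √[μ(2/r₂ − 1/a_t)] = 2286 m/s.
Δv₂ = v_c2 − v_a = 1450 m/s.
Total Δv = Δv₁ + Δv₂ = 3592 m/s = 3.592 km/s.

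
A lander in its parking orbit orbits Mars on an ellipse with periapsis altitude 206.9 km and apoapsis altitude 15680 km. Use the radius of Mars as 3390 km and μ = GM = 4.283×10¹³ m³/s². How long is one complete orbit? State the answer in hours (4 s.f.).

T ≈ 10.18 hours

r_p = 3390 + 206.9 = 3596.9 km = 3.5969×10⁶ m.
r_a = 3390 + 15680 = 19070 km = 1.9070×10⁷ m.
Semi-major axis a = (r_p + r_a)/2 = (3596.9 + 19070)/2 = 11333 km = 1.133×10⁷ m.
By Kepler's third law T = 2π√(a³/μ) = 2π × 5.830×10³ = 3.663×10⁴ s.
= 10.18 hours.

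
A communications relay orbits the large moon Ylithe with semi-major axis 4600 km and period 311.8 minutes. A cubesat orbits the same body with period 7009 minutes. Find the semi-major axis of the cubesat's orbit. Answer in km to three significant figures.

a₂ ≈ 36600 km

Kepler's third law: a³ ∝ T², so a₂ = a₁ (T₂/T₁)^(2/3).
T₂/T₁ = 22.48, (T₂/T₁)^(2/3) = 7.965.
a₂ = 4600 × 7.965 = 36640 km.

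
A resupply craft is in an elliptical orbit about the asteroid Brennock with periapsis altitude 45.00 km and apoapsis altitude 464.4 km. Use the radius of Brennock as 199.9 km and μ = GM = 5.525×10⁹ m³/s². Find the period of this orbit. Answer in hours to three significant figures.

r_p = 199.9 + 45.00 = 244.90 km = 2.4490×10⁵ m.
r_a = 199.9 + 464.4 = 664.30 km = 6.6430×10⁵ m.
Semi-major axis a = (r_p + r_a)/2 = (244.90 + 664.30)/2 = 454.60 km = 4.546×10⁵ m.
By Kepler's third law T = 2π√(a³/μ) = 2π × 4.124×10³ = 2.591×10⁴ s.
= 7.197 hours.

T ≈ 7.20 hours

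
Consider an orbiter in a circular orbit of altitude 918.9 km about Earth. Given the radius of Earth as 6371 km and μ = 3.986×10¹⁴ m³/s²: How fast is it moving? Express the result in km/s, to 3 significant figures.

v ≈ 7.39 km/s

r = 6371 + 918.9 = 7289.9 km = 7.2899×10⁶ m.
For a circular orbit v = √(μ/r) = √(3.986×10¹⁴ / 7.290×10⁶) = √(5.468×10⁷) = 7394 m/s.
That is 7.394 km/s.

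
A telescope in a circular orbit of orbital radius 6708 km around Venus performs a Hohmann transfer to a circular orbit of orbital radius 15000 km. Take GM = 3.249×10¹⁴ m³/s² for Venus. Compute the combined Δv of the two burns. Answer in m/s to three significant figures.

Δv_total ≈ 2220 m/s

r₁ = 6708 km = 6.708×10⁶ m.
r₂ = 15000 km = 1.500×10⁷ m.
Transfer ellipse a_t = (r₁ + r₂)/2 = 1.085×10⁷ m.
At r₁: circular v_c1 = √(μ/r₁) = 6960 m/s; transfer-periapsis v_p = √[μ(2/r₁ − 1/a_t)] = 8181 m/s.
Δv₁ = v_p − v_c1 = 1222 m/s.
At r₂: circular v_c2 = √(μ/r₂) = 4654 m/s; transfer-apoapsis v_a = √[μ(2/r₂ − 1/a_t)] = 3659 m/s.
Δv₂ = v_c2 − v_a = 995.3 m/s.
Total Δv = Δv₁ + Δv₂ = 2217 m/s.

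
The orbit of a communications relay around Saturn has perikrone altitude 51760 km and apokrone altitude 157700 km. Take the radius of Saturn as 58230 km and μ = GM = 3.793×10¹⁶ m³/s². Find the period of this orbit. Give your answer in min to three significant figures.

T ≈ 1120 min

r_p = 58230 + 51760 = 109990 km = 1.0999×10⁸ m.
r_a = 58230 + 157700 = 215930 km = 2.1593×10⁸ m.
Semi-major axis a = (r_p + r_a)/2 = (1.0999×10⁵ + 2.1593×10⁵)/2 = 1.6296×10⁵ km = 1.630×10⁸ m.
By Kepler's third law T = 2π√(a³/μ) = 2π × 1.068×10⁴ = 6.711×10⁴ s.
= 1119 min.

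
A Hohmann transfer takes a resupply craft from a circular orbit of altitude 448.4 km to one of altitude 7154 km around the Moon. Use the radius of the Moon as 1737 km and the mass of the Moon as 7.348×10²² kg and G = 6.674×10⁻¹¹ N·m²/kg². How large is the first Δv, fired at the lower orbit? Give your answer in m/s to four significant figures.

Δv ≈ 400.0 m/s

μ = GM = 6.674×10⁻¹¹ × 7.348×10²² = 4.904×10¹² m³/s².
r₁ = 1737 + 448.4 = 2185.4 km = 2.1854×10⁶ m.
r₂ = 1737 + 7154 = 8891.0 km = 8.8910×10⁶ m.
Transfer ellipse a_t = (r₁ + r₂)/2 = 5.538×10⁶ m.
At r₁: circular v_c1 = √(μ/r₁) = 1498 m/s; transfer-perilune v_p = √[μ(2/r₁ − 1/a_t)] = 1898 m/s.
Δv₁ = v_p − v_c1 = 400.0 m/s.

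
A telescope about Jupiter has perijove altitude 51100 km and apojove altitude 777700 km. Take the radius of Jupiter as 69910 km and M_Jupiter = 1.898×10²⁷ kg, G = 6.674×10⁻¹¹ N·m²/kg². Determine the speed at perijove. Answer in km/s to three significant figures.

v ≈ 42.8 km/s

μ = GM = 6.674×10⁻¹¹ × 1.898×10²⁷ = 1.267×10¹⁷ m³/s².
r_p = 69910 + 51100 = 121010 km = 1.2101×10⁸ m.
r_a = 69910 + 777700 = 847610 km = 8.4761×10⁸ m.
Semi-major axis a = (r_p + r_a)/2 = 4.8431×10⁵ km = 4.843×10⁸ m.
Vis-viva: v² = μ(2/r − 1/a) = 1.267×10¹⁷ × (1.653×10⁻⁸ − 2.065×10⁻⁹) = 1.832×10⁹ m²/s².
v = 42800 m/s = 42.80 km/s.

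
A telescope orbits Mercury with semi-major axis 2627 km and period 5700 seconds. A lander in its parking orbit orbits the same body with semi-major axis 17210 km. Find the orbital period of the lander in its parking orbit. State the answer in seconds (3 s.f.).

T₂ ≈ 95600 seconds

Kepler's third law: T² ∝ a³, so T₂ = T₁ (a₂/a₁)^(3/2).
a₂/a₁ = 6.551, (a₂/a₁)^(3/2) = 16.77.
T₂ = 5700 × 16.77 = 95580 seconds.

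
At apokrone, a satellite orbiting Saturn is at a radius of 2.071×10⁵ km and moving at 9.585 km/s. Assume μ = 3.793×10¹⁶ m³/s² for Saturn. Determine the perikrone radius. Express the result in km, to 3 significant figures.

perikrone radius ≈ 69300 km

r_a = 2.071×10⁸ m.
Specific energy ε = v²/2 − μ/r = -1.372×10⁸ J/kg, so a = −μ/(2ε) = 1.382×10⁸ m.
The apsides satisfy r_p + r_a = 2a, so the perikrone radius is 2a − r_a = 6.933×10⁷ m = 69333 km.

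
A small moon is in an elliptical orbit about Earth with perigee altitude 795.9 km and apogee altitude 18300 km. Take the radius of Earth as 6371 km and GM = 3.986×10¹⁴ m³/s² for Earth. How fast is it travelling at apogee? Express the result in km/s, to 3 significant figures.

v ≈ 2.70 km/s

r_p = 6371 + 795.9 = 7166.9 km = 7.1669×10⁶ m.
r_a = 6371 + 18300 = 24671 km = 2.4671×10⁷ m.
Semi-major axis a = (r_p + r_a)/2 = 15919 km = 1.592×10⁷ m.
Vis-viva: v² = μ(2/r − 1/a) = 3.986×10¹⁴ × (8.107×10⁻⁸ − 6.282×10⁻⁸) = 7.274×10⁶ m²/s².
v = 2697 m/s = 2.697 km/s.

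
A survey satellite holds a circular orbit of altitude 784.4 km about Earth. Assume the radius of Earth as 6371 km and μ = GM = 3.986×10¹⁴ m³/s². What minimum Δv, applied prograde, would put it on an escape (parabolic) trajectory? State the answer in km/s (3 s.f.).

Δv ≈ 3.09 km/s

r = 6371 + 784.4 = 7155.4 km = 7.1554×10⁶ m.
Circular speed v_c = √(μ/r) = 7464 m/s.
Escape speed v_esc = √(2μ/r) = √2 × v_c = 10560 m/s.
Δv = v_esc − v_c = 3092 m/s = 3.092 km/s.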